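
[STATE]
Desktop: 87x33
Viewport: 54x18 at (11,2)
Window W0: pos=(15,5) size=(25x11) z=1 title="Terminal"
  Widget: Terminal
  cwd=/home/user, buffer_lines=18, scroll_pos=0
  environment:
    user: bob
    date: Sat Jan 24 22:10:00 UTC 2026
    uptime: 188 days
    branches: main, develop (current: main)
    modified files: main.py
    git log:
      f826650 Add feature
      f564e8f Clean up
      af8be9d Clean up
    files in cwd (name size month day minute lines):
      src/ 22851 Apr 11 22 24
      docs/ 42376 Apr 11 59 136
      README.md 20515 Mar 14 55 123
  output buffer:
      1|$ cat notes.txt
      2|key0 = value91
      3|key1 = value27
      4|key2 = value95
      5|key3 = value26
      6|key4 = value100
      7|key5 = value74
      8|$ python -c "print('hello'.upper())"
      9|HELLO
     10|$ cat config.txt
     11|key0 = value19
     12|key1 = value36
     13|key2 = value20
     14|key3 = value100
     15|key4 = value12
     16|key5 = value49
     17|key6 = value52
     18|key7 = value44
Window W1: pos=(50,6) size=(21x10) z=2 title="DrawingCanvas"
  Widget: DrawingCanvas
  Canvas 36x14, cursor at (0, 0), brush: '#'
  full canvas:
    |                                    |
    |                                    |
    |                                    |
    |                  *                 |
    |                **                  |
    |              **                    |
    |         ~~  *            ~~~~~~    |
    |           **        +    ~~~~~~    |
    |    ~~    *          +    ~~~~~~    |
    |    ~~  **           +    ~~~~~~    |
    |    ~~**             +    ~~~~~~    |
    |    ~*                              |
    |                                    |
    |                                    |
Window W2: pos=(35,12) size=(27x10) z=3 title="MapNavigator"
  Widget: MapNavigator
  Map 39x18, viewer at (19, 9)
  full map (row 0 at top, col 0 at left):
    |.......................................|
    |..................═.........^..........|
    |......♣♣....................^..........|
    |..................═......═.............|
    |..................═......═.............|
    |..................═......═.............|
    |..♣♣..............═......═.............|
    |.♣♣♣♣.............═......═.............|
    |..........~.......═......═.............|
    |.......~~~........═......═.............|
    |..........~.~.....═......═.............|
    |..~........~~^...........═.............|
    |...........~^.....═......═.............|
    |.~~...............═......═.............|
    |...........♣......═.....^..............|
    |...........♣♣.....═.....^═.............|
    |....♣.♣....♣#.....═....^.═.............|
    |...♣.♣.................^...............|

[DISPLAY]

                                                      
                                                      
                                                      
    ┏━━━━━━━━━━━━━━━━━━━━━━━┓                         
    ┃ Terminal              ┃          ┏━━━━━━━━━━━━━━
    ┠───────────────────────┨          ┃ DrawingCanvas
    ┃$ cat notes.txt        ┃          ┠──────────────
    ┃key0 = value91         ┃          ┃+             
    ┃key1 = value27         ┃          ┃              
    ┃key2 = value95         ┃          ┃              
    ┃key3 = value26     ┏━━━━━━━━━━━━━━━━━━━━━━━━━┓   
    ┃key4 = value100    ┃ MapNavigator            ┃   
    ┃key5 = value74     ┠─────────────────────────┨   
    ┗━━━━━━━━━━━━━━━━━━━┃...........═......═......┃━━━
                        ┃...........═......═......┃   
                        ┃...~.......═......═......┃   
                        ┃~~~........═@.....═......┃   
                        ┃...~.~.....═......═......┃   


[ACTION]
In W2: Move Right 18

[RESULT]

                                                      
                                                      
                                                      
    ┏━━━━━━━━━━━━━━━━━━━━━━━┓                         
    ┃ Terminal              ┃          ┏━━━━━━━━━━━━━━
    ┠───────────────────────┨          ┃ DrawingCanvas
    ┃$ cat notes.txt        ┃          ┠──────────────
    ┃key0 = value91         ┃          ┃+             
    ┃key1 = value27         ┃          ┃              
    ┃key2 = value95         ┃          ┃              
    ┃key3 = value26     ┏━━━━━━━━━━━━━━━━━━━━━━━━━┓   
    ┃key4 = value100    ┃ MapNavigator            ┃   
    ┃key5 = value74     ┠─────────────────────────┨   
    ┗━━━━━━━━━━━━━━━━━━━┃═.............           ┃━━━
                        ┃═.............           ┃   
                        ┃═.............           ┃   
                        ┃═...........@.           ┃   
                        ┃═.............           ┃   


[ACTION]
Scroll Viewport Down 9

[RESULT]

    ┃key2 = value95         ┃          ┃              
    ┃key3 = value26     ┏━━━━━━━━━━━━━━━━━━━━━━━━━┓   
    ┃key4 = value100    ┃ MapNavigator            ┃   
    ┃key5 = value74     ┠─────────────────────────┨   
    ┗━━━━━━━━━━━━━━━━━━━┃═.............           ┃━━━
                        ┃═.............           ┃   
                        ┃═.............           ┃   
                        ┃═...........@.           ┃   
                        ┃═.............           ┃   
                        ┃═.............           ┃   
                        ┗━━━━━━━━━━━━━━━━━━━━━━━━━┛   
                                                      
                                                      
                                                      
                                                      
                                                      
                                                      
                                                      


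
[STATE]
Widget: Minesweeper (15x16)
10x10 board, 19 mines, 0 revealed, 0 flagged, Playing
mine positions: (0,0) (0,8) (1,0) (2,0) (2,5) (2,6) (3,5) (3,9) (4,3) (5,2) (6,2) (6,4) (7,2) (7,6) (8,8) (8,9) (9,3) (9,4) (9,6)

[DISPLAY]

■■■■■■■■■■     
■■■■■■■■■■     
■■■■■■■■■■     
■■■■■■■■■■     
■■■■■■■■■■     
■■■■■■■■■■     
■■■■■■■■■■     
■■■■■■■■■■     
■■■■■■■■■■     
■■■■■■■■■■     
               
               
               
               
               
               


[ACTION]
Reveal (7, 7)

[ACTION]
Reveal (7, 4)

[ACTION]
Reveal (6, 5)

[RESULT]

■■■■■■■■■■     
■■■■■■■■■■     
■■■■■■■■■■     
■■■■■■■■■■     
■■■■■■■■■■     
■■■■■■■■■■     
■■■■■2■■■■     
■■■■1■■2■■     
■■■■■■■■■■     
■■■■■■■■■■     
               
               
               
               
               
               


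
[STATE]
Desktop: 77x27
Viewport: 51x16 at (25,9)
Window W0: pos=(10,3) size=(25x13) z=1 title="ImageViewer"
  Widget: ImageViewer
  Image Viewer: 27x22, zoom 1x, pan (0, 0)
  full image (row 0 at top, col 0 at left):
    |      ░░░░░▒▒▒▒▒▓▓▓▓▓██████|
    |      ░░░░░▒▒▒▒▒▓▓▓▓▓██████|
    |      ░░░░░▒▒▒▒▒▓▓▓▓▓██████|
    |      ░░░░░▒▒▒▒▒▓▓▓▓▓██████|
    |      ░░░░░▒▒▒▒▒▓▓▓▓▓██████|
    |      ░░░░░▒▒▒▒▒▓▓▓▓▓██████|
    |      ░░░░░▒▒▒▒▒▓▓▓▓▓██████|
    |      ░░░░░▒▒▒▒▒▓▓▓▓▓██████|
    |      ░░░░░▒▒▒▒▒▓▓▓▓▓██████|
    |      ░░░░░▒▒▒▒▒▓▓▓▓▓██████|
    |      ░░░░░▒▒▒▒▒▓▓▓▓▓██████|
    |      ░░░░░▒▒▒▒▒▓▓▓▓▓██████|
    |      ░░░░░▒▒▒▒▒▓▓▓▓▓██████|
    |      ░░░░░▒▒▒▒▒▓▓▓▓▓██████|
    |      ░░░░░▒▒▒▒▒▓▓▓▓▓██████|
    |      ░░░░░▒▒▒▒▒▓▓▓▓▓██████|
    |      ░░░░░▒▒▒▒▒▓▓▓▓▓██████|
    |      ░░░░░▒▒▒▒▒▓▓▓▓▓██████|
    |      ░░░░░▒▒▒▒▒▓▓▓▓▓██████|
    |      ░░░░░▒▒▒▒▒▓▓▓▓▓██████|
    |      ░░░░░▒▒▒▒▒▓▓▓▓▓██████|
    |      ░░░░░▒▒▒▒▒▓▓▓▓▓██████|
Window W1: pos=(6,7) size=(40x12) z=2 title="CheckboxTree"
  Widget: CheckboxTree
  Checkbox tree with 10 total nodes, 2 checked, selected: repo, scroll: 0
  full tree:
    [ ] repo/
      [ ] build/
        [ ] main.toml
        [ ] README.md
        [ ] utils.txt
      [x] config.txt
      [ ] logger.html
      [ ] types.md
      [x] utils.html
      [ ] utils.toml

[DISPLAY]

────────────────────┨                              
                    ┃                              
                    ┃                              
                    ┃                              
                    ┃                              
                    ┃                              
                    ┃                              
                    ┃                              
                    ┃                              
━━━━━━━━━━━━━━━━━━━━┛                              
                                                   
                                                   
                                                   
                                                   
                                                   
                                                   


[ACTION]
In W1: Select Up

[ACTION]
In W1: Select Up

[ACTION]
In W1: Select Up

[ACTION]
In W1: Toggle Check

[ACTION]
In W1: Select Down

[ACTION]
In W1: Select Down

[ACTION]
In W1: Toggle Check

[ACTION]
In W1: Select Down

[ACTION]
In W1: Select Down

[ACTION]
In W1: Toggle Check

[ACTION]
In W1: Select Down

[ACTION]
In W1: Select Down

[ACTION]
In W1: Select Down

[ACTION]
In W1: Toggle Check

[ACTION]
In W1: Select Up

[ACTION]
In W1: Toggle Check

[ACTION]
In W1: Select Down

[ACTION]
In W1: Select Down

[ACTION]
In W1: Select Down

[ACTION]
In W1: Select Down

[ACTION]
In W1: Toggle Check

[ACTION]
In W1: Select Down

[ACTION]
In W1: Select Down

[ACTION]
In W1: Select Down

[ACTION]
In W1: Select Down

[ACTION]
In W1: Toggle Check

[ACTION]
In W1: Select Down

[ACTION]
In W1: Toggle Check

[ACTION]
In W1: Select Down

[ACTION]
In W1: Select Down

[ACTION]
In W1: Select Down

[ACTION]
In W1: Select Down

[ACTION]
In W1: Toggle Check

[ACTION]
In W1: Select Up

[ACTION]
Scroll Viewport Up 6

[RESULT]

━━━━━━━━━┓                                         
         ┃                                         
─────────┨                                         
▒▒▓▓▓▓▓██┃                                         
━━━━━━━━━━━━━━━━━━━━┓                              
                    ┃                              
────────────────────┨                              
                    ┃                              
                    ┃                              
                    ┃                              
                    ┃                              
                    ┃                              
                    ┃                              
                    ┃                              
                    ┃                              
━━━━━━━━━━━━━━━━━━━━┛                              


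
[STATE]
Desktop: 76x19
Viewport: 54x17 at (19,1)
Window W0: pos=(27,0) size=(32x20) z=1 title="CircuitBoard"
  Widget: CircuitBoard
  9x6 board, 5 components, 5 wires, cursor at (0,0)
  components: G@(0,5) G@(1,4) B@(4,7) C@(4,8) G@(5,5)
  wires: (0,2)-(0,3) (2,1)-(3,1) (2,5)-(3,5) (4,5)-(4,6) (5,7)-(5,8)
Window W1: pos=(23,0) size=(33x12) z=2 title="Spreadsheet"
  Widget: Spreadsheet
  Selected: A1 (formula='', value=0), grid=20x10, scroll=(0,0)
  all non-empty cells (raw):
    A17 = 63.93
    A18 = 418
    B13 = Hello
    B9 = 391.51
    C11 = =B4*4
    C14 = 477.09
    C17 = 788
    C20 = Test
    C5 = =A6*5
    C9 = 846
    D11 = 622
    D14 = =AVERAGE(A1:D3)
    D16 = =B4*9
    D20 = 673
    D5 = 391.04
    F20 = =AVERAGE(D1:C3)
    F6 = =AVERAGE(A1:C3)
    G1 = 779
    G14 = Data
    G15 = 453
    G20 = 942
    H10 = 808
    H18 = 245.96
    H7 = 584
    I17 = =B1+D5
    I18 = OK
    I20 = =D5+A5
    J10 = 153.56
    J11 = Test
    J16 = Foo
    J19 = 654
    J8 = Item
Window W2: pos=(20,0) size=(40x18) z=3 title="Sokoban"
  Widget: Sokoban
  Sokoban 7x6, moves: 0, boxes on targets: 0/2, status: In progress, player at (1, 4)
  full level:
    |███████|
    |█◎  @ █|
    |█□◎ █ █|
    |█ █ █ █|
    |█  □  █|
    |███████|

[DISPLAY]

 ┃ Sokoban                              ┃             
 ┠──────────────────────────────────────┨             
 ┃███████                               ┃             
 ┃█◎  @ █                               ┃             
 ┃█□◎ █ █                               ┃             
 ┃█ █ █ █                               ┃             
 ┃█  □  █                               ┃             
 ┃███████                               ┃             
 ┃Moves: 0  0/2                         ┃             
 ┃                                      ┃             
 ┃                                      ┃             
 ┃                                      ┃             
 ┃                                      ┃             
 ┃                                      ┃             
 ┃                                      ┃             
 ┃                                      ┃             
 ┗━━━━━━━━━━━━━━━━━━━━━━━━━━━━━━━━━━━━━━┛             


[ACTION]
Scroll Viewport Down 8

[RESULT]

 ┠──────────────────────────────────────┨             
 ┃███████                               ┃             
 ┃█◎  @ █                               ┃             
 ┃█□◎ █ █                               ┃             
 ┃█ █ █ █                               ┃             
 ┃█  □  █                               ┃             
 ┃███████                               ┃             
 ┃Moves: 0  0/2                         ┃             
 ┃                                      ┃             
 ┃                                      ┃             
 ┃                                      ┃             
 ┃                                      ┃             
 ┃                                      ┃             
 ┃                                      ┃             
 ┃                                      ┃             
 ┗━━━━━━━━━━━━━━━━━━━━━━━━━━━━━━━━━━━━━━┛             
        ┃                              ┃              


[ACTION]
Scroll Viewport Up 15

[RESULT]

 ┏━━━━━━━━━━━━━━━━━━━━━━━━━━━━━━━━━━━━━━┓             
 ┃ Sokoban                              ┃             
 ┠──────────────────────────────────────┨             
 ┃███████                               ┃             
 ┃█◎  @ █                               ┃             
 ┃█□◎ █ █                               ┃             
 ┃█ █ █ █                               ┃             
 ┃█  □  █                               ┃             
 ┃███████                               ┃             
 ┃Moves: 0  0/2                         ┃             
 ┃                                      ┃             
 ┃                                      ┃             
 ┃                                      ┃             
 ┃                                      ┃             
 ┃                                      ┃             
 ┃                                      ┃             
 ┃                                      ┃             


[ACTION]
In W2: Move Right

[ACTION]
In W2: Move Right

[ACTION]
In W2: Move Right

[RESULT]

 ┏━━━━━━━━━━━━━━━━━━━━━━━━━━━━━━━━━━━━━━┓             
 ┃ Sokoban                              ┃             
 ┠──────────────────────────────────────┨             
 ┃███████                               ┃             
 ┃█◎   @█                               ┃             
 ┃█□◎ █ █                               ┃             
 ┃█ █ █ █                               ┃             
 ┃█  □  █                               ┃             
 ┃███████                               ┃             
 ┃Moves: 1  0/2                         ┃             
 ┃                                      ┃             
 ┃                                      ┃             
 ┃                                      ┃             
 ┃                                      ┃             
 ┃                                      ┃             
 ┃                                      ┃             
 ┃                                      ┃             


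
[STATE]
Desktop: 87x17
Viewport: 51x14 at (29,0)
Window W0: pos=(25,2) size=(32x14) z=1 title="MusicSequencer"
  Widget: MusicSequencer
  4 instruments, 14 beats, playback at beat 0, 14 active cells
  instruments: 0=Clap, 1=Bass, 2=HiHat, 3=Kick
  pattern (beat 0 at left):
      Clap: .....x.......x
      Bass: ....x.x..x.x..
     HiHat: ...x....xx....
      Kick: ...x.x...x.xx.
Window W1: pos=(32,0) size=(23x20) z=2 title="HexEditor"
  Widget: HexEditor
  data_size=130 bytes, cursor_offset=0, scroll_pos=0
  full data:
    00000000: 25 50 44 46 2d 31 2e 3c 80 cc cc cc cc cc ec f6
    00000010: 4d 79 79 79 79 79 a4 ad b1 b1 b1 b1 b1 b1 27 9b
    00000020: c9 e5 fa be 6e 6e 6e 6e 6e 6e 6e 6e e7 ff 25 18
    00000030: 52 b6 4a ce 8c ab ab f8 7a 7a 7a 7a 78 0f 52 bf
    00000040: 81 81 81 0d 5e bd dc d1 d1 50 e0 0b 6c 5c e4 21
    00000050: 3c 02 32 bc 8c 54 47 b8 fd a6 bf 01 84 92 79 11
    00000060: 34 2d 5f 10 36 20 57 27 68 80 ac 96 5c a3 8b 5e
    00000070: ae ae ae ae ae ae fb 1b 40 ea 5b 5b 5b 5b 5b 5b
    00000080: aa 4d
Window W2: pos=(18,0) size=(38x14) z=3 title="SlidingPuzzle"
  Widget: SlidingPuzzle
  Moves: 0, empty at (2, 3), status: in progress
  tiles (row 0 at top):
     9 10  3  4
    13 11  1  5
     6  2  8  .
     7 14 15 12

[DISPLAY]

━━━━━━━━━━━━━━━━━━━━━━━━━━┓                        
zzle                      ┃                        
──────────────────────────┨┓                       
┬────┬────┐               ┃┃                       
│  3 │  4 │               ┃┨                       
┼────┼────┤               ┃┃                       
│  1 │  5 │               ┃┃                       
┼────┼────┤               ┃┃                       
│  8 │    │               ┃┃                       
┼────┼────┤               ┃┃                       
│ 15 │ 12 │               ┃┃                       
┴────┴────┘               ┃┃                       
                          ┃┃                       
━━━━━━━━━━━━━━━━━━━━━━━━━━┛┃                       


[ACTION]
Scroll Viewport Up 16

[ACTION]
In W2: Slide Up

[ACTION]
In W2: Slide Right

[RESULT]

━━━━━━━━━━━━━━━━━━━━━━━━━━┓                        
zzle                      ┃                        
──────────────────────────┨┓                       
┬────┬────┐               ┃┃                       
│  3 │  4 │               ┃┨                       
┼────┼────┤               ┃┃                       
│  1 │  5 │               ┃┃                       
┼────┼────┤               ┃┃                       
│  8 │ 12 │               ┃┃                       
┼────┼────┤               ┃┃                       
│    │ 15 │               ┃┃                       
┴────┴────┘               ┃┃                       
                          ┃┃                       
━━━━━━━━━━━━━━━━━━━━━━━━━━┛┃                       


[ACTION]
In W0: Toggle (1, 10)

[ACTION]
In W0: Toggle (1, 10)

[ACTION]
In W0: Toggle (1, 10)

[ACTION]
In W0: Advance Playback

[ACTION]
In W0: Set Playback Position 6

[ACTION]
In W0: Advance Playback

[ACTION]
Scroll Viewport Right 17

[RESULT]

━━━━━━━━━━━━━━━━━━━┓                               
                   ┃                               
───────────────────┨┓                              
───┐               ┃┃                              
 4 │               ┃┨                              
───┤               ┃┃                              
 5 │               ┃┃                              
───┤               ┃┃                              
12 │               ┃┃                              
───┤               ┃┃                              
15 │               ┃┃                              
───┘               ┃┃                              
                   ┃┃                              
━━━━━━━━━━━━━━━━━━━┛┃                              


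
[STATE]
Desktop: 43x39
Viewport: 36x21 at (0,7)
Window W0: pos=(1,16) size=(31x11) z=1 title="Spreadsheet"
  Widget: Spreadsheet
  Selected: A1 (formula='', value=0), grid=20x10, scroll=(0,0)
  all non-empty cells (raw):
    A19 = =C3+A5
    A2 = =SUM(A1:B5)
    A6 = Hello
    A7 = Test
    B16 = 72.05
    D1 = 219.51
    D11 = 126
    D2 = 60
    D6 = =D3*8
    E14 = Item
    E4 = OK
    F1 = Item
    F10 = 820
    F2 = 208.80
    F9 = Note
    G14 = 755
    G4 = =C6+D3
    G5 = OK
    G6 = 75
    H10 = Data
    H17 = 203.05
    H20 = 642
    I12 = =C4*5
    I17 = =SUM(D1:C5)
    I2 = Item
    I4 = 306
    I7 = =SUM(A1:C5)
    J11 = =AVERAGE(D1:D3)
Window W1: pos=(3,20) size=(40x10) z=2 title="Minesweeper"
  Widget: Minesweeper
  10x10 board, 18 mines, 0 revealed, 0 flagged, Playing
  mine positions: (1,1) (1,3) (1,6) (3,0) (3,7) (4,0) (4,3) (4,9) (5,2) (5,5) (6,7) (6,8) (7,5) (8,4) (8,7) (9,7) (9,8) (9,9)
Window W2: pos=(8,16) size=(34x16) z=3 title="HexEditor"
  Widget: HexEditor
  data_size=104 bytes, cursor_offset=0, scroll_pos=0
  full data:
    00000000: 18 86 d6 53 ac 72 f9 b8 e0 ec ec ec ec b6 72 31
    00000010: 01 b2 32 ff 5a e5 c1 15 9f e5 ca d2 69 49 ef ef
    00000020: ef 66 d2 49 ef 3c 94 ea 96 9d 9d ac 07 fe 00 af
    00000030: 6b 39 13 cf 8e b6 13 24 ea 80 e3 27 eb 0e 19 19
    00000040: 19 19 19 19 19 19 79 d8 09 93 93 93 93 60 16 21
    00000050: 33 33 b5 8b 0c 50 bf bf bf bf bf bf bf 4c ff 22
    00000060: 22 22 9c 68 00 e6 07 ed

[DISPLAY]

                                    
                                    
                                    
                                    
                                    
                                    
                                    
                                    
                                    
 ┏━━━━━━┏━━━━━━━━━━━━━━━━━━━━━━━━━━━
 ┃ Sprea┃ HexEditor                 
 ┠──────┠───────────────────────────
 ┃A1:   ┃00000000  18 86 d6 53 ac 72
 ┃ ┏━━━━┃00000010  01 b2 32 ff 5a e5
 ┃-┃ Min┃00000020  ef 66 d2 49 ef 3c
 ┃ ┠────┃00000030  6b 39 13 cf 8e b6
 ┃ ┃■■■■┃00000040  19 19 19 19 19 19
 ┃ ┃■■■■┃00000050  33 33 b5 8b 0c 50
 ┃ ┃■■■■┃00000060  22 22 9c 68 00 e6
 ┗━┃■■■■┃                           
   ┃■■■■┃                           


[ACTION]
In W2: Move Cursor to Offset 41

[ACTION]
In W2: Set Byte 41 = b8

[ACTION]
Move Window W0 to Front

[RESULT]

                                    
                                    
                                    
                                    
                                    
                                    
                                    
                                    
                                    
 ┏━━━━━━━━━━━━━━━━━━━━━━━━━━━━━┓━━━━
 ┃ Spreadsheet                 ┃    
 ┠─────────────────────────────┨────
 ┃A1:                          ┃c 72
 ┃       A       B       C     ┃a e5
 ┃-----------------------------┃f 3c
 ┃  1      [0]       0       0 ┃e b6
 ┃  2 #CIRC!         0       0 ┃9 19
 ┃  3        0       0       0 ┃c 50
 ┃  4        0       0       0 ┃0 e6
 ┗━━━━━━━━━━━━━━━━━━━━━━━━━━━━━┛    
   ┃■■■■┃                           


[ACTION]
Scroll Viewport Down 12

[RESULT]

 ┠─────────────────────────────┨────
 ┃A1:                          ┃c 72
 ┃       A       B       C     ┃a e5
 ┃-----------------------------┃f 3c
 ┃  1      [0]       0       0 ┃e b6
 ┃  2 #CIRC!         0       0 ┃9 19
 ┃  3        0       0       0 ┃c 50
 ┃  4        0       0       0 ┃0 e6
 ┗━━━━━━━━━━━━━━━━━━━━━━━━━━━━━┛    
   ┃■■■■┃                           
   ┃■■■■┃                           
   ┗━━━━┃                           
        ┃                           
        ┗━━━━━━━━━━━━━━━━━━━━━━━━━━━
                                    
                                    
                                    
                                    
                                    
                                    
                                    


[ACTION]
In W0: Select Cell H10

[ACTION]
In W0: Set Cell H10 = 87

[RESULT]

 ┠─────────────────────────────┨────
 ┃H10: 87                      ┃c 72
 ┃       A       B       C     ┃a e5
 ┃-----------------------------┃f 3c
 ┃  1        0       0       0 ┃e b6
 ┃  2 #CIRC!         0       0 ┃9 19
 ┃  3        0       0       0 ┃c 50
 ┃  4        0       0       0 ┃0 e6
 ┗━━━━━━━━━━━━━━━━━━━━━━━━━━━━━┛    
   ┃■■■■┃                           
   ┃■■■■┃                           
   ┗━━━━┃                           
        ┃                           
        ┗━━━━━━━━━━━━━━━━━━━━━━━━━━━
                                    
                                    
                                    
                                    
                                    
                                    
                                    


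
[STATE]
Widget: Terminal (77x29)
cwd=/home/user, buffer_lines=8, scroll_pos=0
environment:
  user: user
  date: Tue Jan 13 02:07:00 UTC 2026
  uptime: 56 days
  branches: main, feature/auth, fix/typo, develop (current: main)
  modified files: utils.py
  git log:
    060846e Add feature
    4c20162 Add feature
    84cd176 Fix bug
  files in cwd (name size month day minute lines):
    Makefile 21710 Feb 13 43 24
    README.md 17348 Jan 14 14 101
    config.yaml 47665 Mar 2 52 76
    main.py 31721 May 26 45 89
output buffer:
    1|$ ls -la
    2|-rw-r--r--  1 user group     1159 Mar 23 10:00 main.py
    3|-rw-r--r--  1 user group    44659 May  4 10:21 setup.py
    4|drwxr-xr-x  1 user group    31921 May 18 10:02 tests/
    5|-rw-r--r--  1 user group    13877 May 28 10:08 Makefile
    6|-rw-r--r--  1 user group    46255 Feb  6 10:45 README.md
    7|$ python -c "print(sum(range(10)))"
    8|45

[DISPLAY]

$ ls -la                                                                     
-rw-r--r--  1 user group     1159 Mar 23 10:00 main.py                       
-rw-r--r--  1 user group    44659 May  4 10:21 setup.py                      
drwxr-xr-x  1 user group    31921 May 18 10:02 tests/                        
-rw-r--r--  1 user group    13877 May 28 10:08 Makefile                      
-rw-r--r--  1 user group    46255 Feb  6 10:45 README.md                     
$ python -c "print(sum(range(10)))"                                          
45                                                                           
$ █                                                                          
                                                                             
                                                                             
                                                                             
                                                                             
                                                                             
                                                                             
                                                                             
                                                                             
                                                                             
                                                                             
                                                                             
                                                                             
                                                                             
                                                                             
                                                                             
                                                                             
                                                                             
                                                                             
                                                                             
                                                                             


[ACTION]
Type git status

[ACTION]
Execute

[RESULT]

$ ls -la                                                                     
-rw-r--r--  1 user group     1159 Mar 23 10:00 main.py                       
-rw-r--r--  1 user group    44659 May  4 10:21 setup.py                      
drwxr-xr-x  1 user group    31921 May 18 10:02 tests/                        
-rw-r--r--  1 user group    13877 May 28 10:08 Makefile                      
-rw-r--r--  1 user group    46255 Feb  6 10:45 README.md                     
$ python -c "print(sum(range(10)))"                                          
45                                                                           
$ git status                                                                 
On branch main                                                               
Changes not staged for commit:                                               
                                                                             
        modified:   utils.py                                                 
$ █                                                                          
                                                                             
                                                                             
                                                                             
                                                                             
                                                                             
                                                                             
                                                                             
                                                                             
                                                                             
                                                                             
                                                                             
                                                                             
                                                                             
                                                                             
                                                                             


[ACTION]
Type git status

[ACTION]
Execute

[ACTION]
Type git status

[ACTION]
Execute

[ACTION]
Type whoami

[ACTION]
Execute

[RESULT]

$ ls -la                                                                     
-rw-r--r--  1 user group     1159 Mar 23 10:00 main.py                       
-rw-r--r--  1 user group    44659 May  4 10:21 setup.py                      
drwxr-xr-x  1 user group    31921 May 18 10:02 tests/                        
-rw-r--r--  1 user group    13877 May 28 10:08 Makefile                      
-rw-r--r--  1 user group    46255 Feb  6 10:45 README.md                     
$ python -c "print(sum(range(10)))"                                          
45                                                                           
$ git status                                                                 
On branch main                                                               
Changes not staged for commit:                                               
                                                                             
        modified:   utils.py                                                 
$ git status                                                                 
On branch main                                                               
Changes not staged for commit:                                               
                                                                             
        modified:   utils.py                                                 
$ git status                                                                 
On branch main                                                               
Changes not staged for commit:                                               
                                                                             
        modified:   utils.py                                                 
$ whoami                                                                     
user                                                                         
$ █                                                                          
                                                                             
                                                                             
                                                                             


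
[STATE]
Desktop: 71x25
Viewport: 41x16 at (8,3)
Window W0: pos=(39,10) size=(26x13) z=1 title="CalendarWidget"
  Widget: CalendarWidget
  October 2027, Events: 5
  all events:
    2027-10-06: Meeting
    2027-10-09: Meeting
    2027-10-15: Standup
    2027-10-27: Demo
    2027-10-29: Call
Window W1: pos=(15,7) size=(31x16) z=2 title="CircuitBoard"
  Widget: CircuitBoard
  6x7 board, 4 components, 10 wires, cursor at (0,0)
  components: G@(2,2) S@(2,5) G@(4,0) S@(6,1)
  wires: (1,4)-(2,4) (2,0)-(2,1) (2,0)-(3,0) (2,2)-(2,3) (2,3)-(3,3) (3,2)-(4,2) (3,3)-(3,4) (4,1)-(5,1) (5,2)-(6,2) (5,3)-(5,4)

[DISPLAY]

                                         
                                         
                                         
                                         
       ┏━━━━━━━━━━━━━━━━━━━━━━━━━━━━━┓   
       ┃ CircuitBoard                ┃   
       ┠─────────────────────────────┨   
       ┃   0 1 2 3 4 5               ┃━━━
       ┃0  [.]                       ┃dar
       ┃                             ┃───
       ┃1                   ·        ┃Oct
       ┃                    │        ┃We 
       ┃2   · ─ ·   G ─ ·   ·   S    ┃   
       ┃    │           │            ┃ 6*
       ┃3   ·       ·   · ─ ·        ┃13 
       ┃            │                ┃20 


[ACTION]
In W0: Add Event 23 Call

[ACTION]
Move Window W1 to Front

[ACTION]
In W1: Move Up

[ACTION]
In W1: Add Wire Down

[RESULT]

                                         
                                         
                                         
                                         
       ┏━━━━━━━━━━━━━━━━━━━━━━━━━━━━━┓   
       ┃ CircuitBoard                ┃   
       ┠─────────────────────────────┨   
       ┃   0 1 2 3 4 5               ┃━━━
       ┃0  [.]                       ┃dar
       ┃    │                        ┃───
       ┃1   ·               ·        ┃Oct
       ┃                    │        ┃We 
       ┃2   · ─ ·   G ─ ·   ·   S    ┃   
       ┃    │           │            ┃ 6*
       ┃3   ·       ·   · ─ ·        ┃13 
       ┃            │                ┃20 


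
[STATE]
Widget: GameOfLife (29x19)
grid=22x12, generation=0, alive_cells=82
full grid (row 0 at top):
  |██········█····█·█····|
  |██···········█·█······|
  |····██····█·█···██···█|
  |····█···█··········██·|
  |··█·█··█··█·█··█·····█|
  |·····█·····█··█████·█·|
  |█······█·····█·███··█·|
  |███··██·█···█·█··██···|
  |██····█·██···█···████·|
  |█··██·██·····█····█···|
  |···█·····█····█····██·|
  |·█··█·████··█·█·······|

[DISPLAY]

Gen: 0                       
██········█····█·█····       
██···········█·█······       
····██····█·█···██···█       
····█···█··········██·       
··█·█··█··█·█··█·····█       
·····█·····█··█████·█·       
█······█·····█·███··█·       
███··██·█···█·█··██···       
██····█·██···█···████·       
█··██·██·····█····█···       
···█·····█····█····██·       
·█··█·████··█·█·······       
                             
                             
                             
                             
                             
                             


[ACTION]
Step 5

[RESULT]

Gen: 5                       
██····················       
██·············█·██···       
···············█·█····       
····█······█████·█·█··       
····████····█··█···█··       
····█·██····█········█       
············██····██··       
···██·····█···········       
···███···██·█·········       
····███··██·█·········       
····████··██··········       
········███···········       
                             
                             
                             
                             
                             
                             


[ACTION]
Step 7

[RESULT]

Gen: 12                      
██····················       
···█············█·····       
█··█··········███·····       
·············█········       
··██········██·██·····       
···█·····█··██········       
············█··██·····       
·············██·······       
········█·············       
·····█················       
····█·█·███···········       
····█·█··█············       
                             
                             
                             
                             
                             
                             


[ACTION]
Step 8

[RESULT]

Gen: 20                      
······················       
····█···········█·····       
····█··········███····       
···█·█···········█····       
··█·█·················       
··███·················       
···█··········██······       
·············████·····       
············█···█·····       
············█···█·····       
·············█·█······       
··············█·······       
                             
                             
                             
                             
                             
                             


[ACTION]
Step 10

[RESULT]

Gen: 30                      
·················██···       
··██·██········█·███··       
····█········███······       
··█·████··············       
███··███··············       
████·█················       
···█········██········       
············██········       
··███·················       
··███·················       
···█··················       
······················       
                             
                             
                             
                             
                             
                             
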